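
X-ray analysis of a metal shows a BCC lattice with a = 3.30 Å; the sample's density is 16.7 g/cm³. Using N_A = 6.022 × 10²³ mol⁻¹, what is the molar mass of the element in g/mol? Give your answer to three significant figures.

181 g/mol

A BCC cell has Z = 2 atoms; a = 3.300 × 10^-8 cm.
M = ρ·N_A·a³/Z = 16.7 × 6.022 × 10²³ × 3.594 × 10^-23 / 2 = 181 g/mol.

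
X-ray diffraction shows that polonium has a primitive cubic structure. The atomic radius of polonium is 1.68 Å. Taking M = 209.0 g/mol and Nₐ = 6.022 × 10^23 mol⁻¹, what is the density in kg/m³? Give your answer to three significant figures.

9150 kg/m³

In a simple cubic lattice, atoms touch along the cell edge, so a = 2r, giving a = 3.360 Å = 3.360 × 10^-8 cm.
With Z = 1, ρ = Z·M/(N_A·a³) = 1 × 209.0 / (6.022 × 10²³ × 3.793 × 10^-23) = 9.149 g/cm³ = 9150 kg/m³.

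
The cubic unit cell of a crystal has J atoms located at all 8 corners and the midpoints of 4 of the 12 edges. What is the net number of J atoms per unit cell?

Corner atoms are shared by 8 cells (1/8 each), edge atoms by 4 (1/4 each).
Net atoms = 8 × 1/8 + 4 × 1/4 = 1 + 1 = 2.

2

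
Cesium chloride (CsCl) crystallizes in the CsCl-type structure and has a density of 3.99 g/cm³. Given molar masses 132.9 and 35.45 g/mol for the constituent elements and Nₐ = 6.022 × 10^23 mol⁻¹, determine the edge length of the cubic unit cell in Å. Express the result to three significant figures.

M(CsCl) = 168.35 g/mol; Z = 1 formula unit per cell.
a³ = Z·M/(N_A·ρ) = 1 × 168.35 / (6.022 × 10²³ × 3.99) = 7.006 × 10^-23 cm³, so a = 4.123 × 10^-8 cm = 4.12 Å.

4.12 Å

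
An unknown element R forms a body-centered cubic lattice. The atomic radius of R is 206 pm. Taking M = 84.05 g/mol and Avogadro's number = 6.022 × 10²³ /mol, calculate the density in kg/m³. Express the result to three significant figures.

2590 kg/m³

In a BCC lattice, atoms touch along the body diagonal, so √3·a = 4r, giving a = 475.7 pm = 4.757 × 10^-8 cm.
With Z = 2, ρ = Z·M/(N_A·a³) = 2 × 84.05 / (6.022 × 10²³ × 1.077 × 10^-22) = 2.593 g/cm³ = 2590 kg/m³.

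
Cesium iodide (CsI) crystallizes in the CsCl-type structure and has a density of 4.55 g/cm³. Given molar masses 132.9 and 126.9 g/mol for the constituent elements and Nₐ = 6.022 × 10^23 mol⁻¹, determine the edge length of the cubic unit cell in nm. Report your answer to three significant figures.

M(CsI) = 259.8 g/mol; Z = 1 formula unit per cell.
a³ = Z·M/(N_A·ρ) = 1 × 259.8 / (6.022 × 10²³ × 4.55) = 9.482 × 10^-23 cm³, so a = 4.560 × 10^-8 cm = 0.456 nm.

0.456 nm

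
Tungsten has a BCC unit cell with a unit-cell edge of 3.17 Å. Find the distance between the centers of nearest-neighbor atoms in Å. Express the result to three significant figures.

2.75 Å

In a BCC structure, atoms touch along the body diagonal, so √3·a = 4r; the nearest-neighbor distance equals 2r = 0.8660·a.
d = 0.8660 × 3.17 = 2.75 Å.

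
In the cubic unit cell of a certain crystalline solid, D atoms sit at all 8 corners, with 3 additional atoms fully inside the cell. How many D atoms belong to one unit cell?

4

Corner atoms are shared by 8 cells (1/8 each), interior atoms are unshared.
Net atoms = 8 × 1/8 + 3 = 1 + 3 = 4.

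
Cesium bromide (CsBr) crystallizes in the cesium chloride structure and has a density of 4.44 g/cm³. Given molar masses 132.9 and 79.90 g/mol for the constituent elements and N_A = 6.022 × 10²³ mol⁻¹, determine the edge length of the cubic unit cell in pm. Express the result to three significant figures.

430 pm

M(CsBr) = 212.8 g/mol; Z = 1 formula unit per cell.
a³ = Z·M/(N_A·ρ) = 1 × 212.8 / (6.022 × 10²³ × 4.44) = 7.959 × 10^-23 cm³, so a = 4.301 × 10^-8 cm = 430 pm.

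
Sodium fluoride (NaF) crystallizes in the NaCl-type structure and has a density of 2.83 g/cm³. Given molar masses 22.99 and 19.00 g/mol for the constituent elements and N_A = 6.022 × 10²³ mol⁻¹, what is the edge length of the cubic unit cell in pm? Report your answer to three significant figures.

462 pm

M(NaF) = 41.99 g/mol; Z = 4 formula units per cell.
a³ = Z·M/(N_A·ρ) = 4 × 41.99 / (6.022 × 10²³ × 2.83) = 9.856 × 10^-23 cm³, so a = 4.619 × 10^-8 cm = 462 pm.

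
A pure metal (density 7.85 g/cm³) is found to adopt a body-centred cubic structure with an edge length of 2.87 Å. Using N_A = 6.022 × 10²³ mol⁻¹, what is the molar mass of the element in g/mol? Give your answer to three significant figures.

55.9 g/mol

A BCC cell has Z = 2 atoms; a = 2.870 × 10^-8 cm.
M = ρ·N_A·a³/Z = 7.85 × 6.022 × 10²³ × 2.364 × 10^-23 / 2 = 55.9 g/mol.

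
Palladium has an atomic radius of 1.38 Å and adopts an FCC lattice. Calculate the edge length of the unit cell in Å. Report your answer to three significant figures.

In an FCC lattice, atoms touch along the face diagonal, so √2·a = 4r.
a = 4r/√2 = 4 × 1.38 / 1.4142 = 3.90 Å.

3.90 Å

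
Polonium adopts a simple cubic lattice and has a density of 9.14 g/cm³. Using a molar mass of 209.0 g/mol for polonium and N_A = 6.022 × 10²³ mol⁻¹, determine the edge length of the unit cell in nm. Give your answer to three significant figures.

0.336 nm

With Z = 1 atom per simple cubic cell, a³ = Z·M/(N_A·ρ) = 1 × 209.0 / (6.022 × 10²³ × 9.140 g/cm³) = 3.797 × 10^-23 cm³.
a = (3.797 × 10^-23)^(1/3) = 3.361 × 10^-8 cm = 0.336 nm.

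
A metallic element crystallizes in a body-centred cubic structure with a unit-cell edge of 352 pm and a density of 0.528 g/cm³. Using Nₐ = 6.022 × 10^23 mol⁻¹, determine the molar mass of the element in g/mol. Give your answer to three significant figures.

A BCC cell has Z = 2 atoms; a = 3.520 × 10^-8 cm.
M = ρ·N_A·a³/Z = 0.528 × 6.022 × 10²³ × 4.361 × 10^-23 / 2 = 6.93 g/mol.

6.93 g/mol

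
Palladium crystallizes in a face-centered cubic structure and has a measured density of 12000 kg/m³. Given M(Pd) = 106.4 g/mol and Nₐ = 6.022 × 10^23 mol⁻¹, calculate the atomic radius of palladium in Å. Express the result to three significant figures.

1.38 Å

For an FCC cell (Z = 4), a³ = Z·M/(N_A·ρ) = 4 × 106.4 / (6.022 × 10²³ × 12.00) = 5.890 × 10^-23 cm³, so a = 3.891 × 10^-8 cm = 3.891 Å.
Atoms touch along the face diagonal, so √2·a = 4r, so r = 0.3536 × a = 1.38 Å.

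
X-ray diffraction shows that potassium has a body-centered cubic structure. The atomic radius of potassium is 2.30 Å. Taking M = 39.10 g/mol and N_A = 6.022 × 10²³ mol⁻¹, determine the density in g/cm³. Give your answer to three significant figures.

In a BCC lattice, atoms touch along the body diagonal, so √3·a = 4r, giving a = 5.312 Å = 5.312 × 10^-8 cm.
With Z = 2, ρ = Z·M/(N_A·a³) = 2 × 39.10 / (6.022 × 10²³ × 1.499 × 10^-22) = 0.8665 g/cm³.

0.867 g/cm³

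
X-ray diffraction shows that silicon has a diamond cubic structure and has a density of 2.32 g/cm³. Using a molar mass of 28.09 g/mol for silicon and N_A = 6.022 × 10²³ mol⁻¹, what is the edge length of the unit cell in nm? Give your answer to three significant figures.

With Z = 8 atoms per diamond cubic cell, a³ = Z·M/(N_A·ρ) = 8 × 28.09 / (6.022 × 10²³ × 2.320 g/cm³) = 1.608 × 10^-22 cm³.
a = (1.608 × 10^-22)^(1/3) = 5.438 × 10^-8 cm = 0.544 nm.

0.544 nm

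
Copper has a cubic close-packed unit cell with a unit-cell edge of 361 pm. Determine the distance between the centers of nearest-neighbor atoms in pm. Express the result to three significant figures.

255 pm

In an FCC structure, atoms touch along the face diagonal, so √2·a = 4r; the nearest-neighbor distance equals 2r = 0.7071·a.
d = 0.7071 × 361 = 255 pm.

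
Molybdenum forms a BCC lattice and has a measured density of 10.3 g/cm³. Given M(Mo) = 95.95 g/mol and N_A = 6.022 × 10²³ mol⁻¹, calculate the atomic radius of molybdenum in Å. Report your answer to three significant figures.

For a BCC cell (Z = 2), a³ = Z·M/(N_A·ρ) = 2 × 95.95 / (6.022 × 10²³ × 10.30) = 3.094 × 10^-23 cm³, so a = 3.139 × 10^-8 cm = 3.139 Å.
Atoms touch along the body diagonal, so √3·a = 4r, so r = 0.4330 × a = 1.36 Å.

1.36 Å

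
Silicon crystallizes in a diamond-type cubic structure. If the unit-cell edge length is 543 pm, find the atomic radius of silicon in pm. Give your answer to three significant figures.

In a diamond cubic lattice, nearest neighbors lie along the body diagonal with √3·a = 8r.
r = √3·a/8 = 1.7321 × 543 / 8 = 118 pm.

118 pm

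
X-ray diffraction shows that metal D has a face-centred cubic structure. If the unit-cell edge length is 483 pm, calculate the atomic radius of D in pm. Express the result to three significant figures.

171 pm

In an FCC lattice, atoms touch along the face diagonal, so √2·a = 4r.
r = √2·a/4 = 1.4142 × 483 / 4 = 171 pm.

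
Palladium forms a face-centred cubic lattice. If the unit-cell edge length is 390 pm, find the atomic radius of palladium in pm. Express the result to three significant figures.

In an FCC lattice, atoms touch along the face diagonal, so √2·a = 4r.
r = √2·a/4 = 1.4142 × 390 / 4 = 138 pm.

138 pm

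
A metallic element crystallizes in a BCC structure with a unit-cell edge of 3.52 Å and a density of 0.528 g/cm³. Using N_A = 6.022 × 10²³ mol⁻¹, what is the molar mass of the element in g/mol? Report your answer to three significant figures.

A BCC cell has Z = 2 atoms; a = 3.520 × 10^-8 cm.
M = ρ·N_A·a³/Z = 0.528 × 6.022 × 10²³ × 4.361 × 10^-23 / 2 = 6.93 g/mol.

6.93 g/mol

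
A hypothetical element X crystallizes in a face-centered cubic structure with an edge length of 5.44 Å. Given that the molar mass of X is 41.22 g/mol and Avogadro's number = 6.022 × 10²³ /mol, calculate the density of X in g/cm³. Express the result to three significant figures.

1.70 g/cm³

An FCC unit cell contains Z = 4 atoms.
Cell volume: a³ = (5.44 Å)³ = (5.440 × 10^-8 cm)³ = 1.610 × 10^-22 cm³.
ρ = Z·M/(N_A·a³) = 4 × 41.22 / (6.022 × 10²³ × 1.610 × 10^-22) = 1.701 g/cm³.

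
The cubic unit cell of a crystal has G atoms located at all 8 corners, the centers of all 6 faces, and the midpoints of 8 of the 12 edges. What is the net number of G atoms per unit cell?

Corner atoms are shared by 8 cells (1/8 each), face atoms by 2 (1/2 each), edge atoms by 4 (1/4 each).
Net atoms = 8 × 1/8 + 6 × 1/2 + 8 × 1/4 = 1 + 3 + 2 = 6.

6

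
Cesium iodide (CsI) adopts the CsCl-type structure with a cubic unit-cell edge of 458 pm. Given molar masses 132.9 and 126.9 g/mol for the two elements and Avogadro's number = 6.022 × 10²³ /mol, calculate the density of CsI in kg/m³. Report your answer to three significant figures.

4490 kg/m³

The CsCl-type structure contains Z = 1 formula unit per cell; M(CsI) = 132.9 + 126.9 = 259.8 g/mol.
a³ = (4.580 × 10^-8 cm)³ = 9.607 × 10^-23 cm³.
ρ = 1 × 259.8 / (6.022 × 10²³ × 9.607 × 10^-23) = 4.491 g/cm³ = 4490 kg/m³.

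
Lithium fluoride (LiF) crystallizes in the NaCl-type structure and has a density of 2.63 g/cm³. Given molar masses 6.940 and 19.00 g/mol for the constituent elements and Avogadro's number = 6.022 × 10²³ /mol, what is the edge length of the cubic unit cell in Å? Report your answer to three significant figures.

M(LiF) = 25.94 g/mol; Z = 4 formula units per cell.
a³ = Z·M/(N_A·ρ) = 4 × 25.94 / (6.022 × 10²³ × 2.63) = 6.551 × 10^-23 cm³, so a = 4.031 × 10^-8 cm = 4.03 Å.

4.03 Å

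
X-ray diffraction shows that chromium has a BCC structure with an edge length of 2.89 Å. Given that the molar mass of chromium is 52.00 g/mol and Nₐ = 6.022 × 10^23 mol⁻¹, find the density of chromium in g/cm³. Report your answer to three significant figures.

A BCC unit cell contains Z = 2 atoms.
Cell volume: a³ = (2.89 Å)³ = (2.890 × 10^-8 cm)³ = 2.414 × 10^-23 cm³.
ρ = Z·M/(N_A·a³) = 2 × 52.00 / (6.022 × 10²³ × 2.414 × 10^-23) = 7.155 g/cm³.

7.15 g/cm³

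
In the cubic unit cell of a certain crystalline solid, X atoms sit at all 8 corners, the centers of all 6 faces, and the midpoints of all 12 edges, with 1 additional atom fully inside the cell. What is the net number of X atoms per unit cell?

8

Corner atoms are shared by 8 cells (1/8 each), face atoms by 2 (1/2 each), edge atoms by 4 (1/4 each), interior atoms are unshared.
Net atoms = 8 × 1/8 + 6 × 1/2 + 12 × 1/4 + 1 = 1 + 3 + 3 + 1 = 8.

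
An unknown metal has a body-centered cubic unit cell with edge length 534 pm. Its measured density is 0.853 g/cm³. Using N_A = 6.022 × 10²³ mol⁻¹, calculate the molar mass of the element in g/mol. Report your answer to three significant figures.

39.1 g/mol

A BCC cell has Z = 2 atoms; a = 5.340 × 10^-8 cm.
M = ρ·N_A·a³/Z = 0.853 × 6.022 × 10²³ × 1.523 × 10^-22 / 2 = 39.1 g/mol.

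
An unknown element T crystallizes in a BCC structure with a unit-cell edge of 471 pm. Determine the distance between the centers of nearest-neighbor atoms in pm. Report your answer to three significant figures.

408 pm

In a BCC structure, atoms touch along the body diagonal, so √3·a = 4r; the nearest-neighbor distance equals 2r = 0.8660·a.
d = 0.8660 × 471 = 408 pm.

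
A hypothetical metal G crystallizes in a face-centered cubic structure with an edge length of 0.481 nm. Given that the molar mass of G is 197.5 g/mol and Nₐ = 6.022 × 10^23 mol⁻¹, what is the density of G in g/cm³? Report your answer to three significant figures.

An FCC unit cell contains Z = 4 atoms.
Cell volume: a³ = (0.481 nm)³ = (4.810 × 10^-8 cm)³ = 1.113 × 10^-22 cm³.
ρ = Z·M/(N_A·a³) = 4 × 197.5 / (6.022 × 10²³ × 1.113 × 10^-22) = 11.79 g/cm³.

11.8 g/cm³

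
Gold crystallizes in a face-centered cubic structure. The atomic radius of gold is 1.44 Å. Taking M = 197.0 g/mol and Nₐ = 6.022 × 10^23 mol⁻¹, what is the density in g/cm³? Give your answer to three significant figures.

In an FCC lattice, atoms touch along the face diagonal, so √2·a = 4r, giving a = 4.073 Å = 4.073 × 10^-8 cm.
With Z = 4, ρ = Z·M/(N_A·a³) = 4 × 197.0 / (6.022 × 10²³ × 6.757 × 10^-23) = 19.37 g/cm³.

19.4 g/cm³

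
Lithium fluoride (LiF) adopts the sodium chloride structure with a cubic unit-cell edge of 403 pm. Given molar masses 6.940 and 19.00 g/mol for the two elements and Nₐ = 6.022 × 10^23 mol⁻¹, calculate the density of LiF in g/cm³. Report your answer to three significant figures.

The sodium chloride structure contains Z = 4 formula units per cell; M(LiF) = 6.940 + 19.00 = 25.94 g/mol.
a³ = (4.030 × 10^-8 cm)³ = 6.545 × 10^-23 cm³.
ρ = 4 × 25.94 / (6.022 × 10²³ × 6.545 × 10^-23) = 2.633 g/cm³.

2.63 g/cm³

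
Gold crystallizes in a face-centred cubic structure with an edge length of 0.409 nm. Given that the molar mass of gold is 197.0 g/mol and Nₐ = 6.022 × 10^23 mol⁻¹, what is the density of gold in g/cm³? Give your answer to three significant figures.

An FCC unit cell contains Z = 4 atoms.
Cell volume: a³ = (0.409 nm)³ = (4.090 × 10^-8 cm)³ = 6.842 × 10^-23 cm³.
ρ = Z·M/(N_A·a³) = 4 × 197.0 / (6.022 × 10²³ × 6.842 × 10^-23) = 19.13 g/cm³.

19.1 g/cm³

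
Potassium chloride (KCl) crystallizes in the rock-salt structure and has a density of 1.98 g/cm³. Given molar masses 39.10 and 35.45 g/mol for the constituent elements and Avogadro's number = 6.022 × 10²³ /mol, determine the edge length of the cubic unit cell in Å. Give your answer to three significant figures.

M(KCl) = 74.55 g/mol; Z = 4 formula units per cell.
a³ = Z·M/(N_A·ρ) = 4 × 74.55 / (6.022 × 10²³ × 1.98) = 2.501 × 10^-22 cm³, so a = 6.300 × 10^-8 cm = 6.30 Å.

6.30 Å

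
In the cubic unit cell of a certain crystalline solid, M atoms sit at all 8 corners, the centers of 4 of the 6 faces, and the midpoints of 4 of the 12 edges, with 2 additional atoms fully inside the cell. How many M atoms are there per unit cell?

6

Corner atoms are shared by 8 cells (1/8 each), face atoms by 2 (1/2 each), edge atoms by 4 (1/4 each), interior atoms are unshared.
Net atoms = 8 × 1/8 + 4 × 1/2 + 4 × 1/4 + 2 = 1 + 2 + 1 + 2 = 6.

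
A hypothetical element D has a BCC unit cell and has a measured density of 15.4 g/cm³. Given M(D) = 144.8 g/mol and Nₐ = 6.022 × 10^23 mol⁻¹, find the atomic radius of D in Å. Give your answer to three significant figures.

1.36 Å

For a BCC cell (Z = 2), a³ = Z·M/(N_A·ρ) = 2 × 144.8 / (6.022 × 10²³ × 15.40) = 3.123 × 10^-23 cm³, so a = 3.149 × 10^-8 cm = 3.149 Å.
Atoms touch along the body diagonal, so √3·a = 4r, so r = 0.4330 × a = 1.36 Å.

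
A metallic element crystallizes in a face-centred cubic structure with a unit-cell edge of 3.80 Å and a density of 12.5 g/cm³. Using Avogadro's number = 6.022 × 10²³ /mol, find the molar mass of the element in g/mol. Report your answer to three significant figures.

103 g/mol

An FCC cell has Z = 4 atoms; a = 3.800 × 10^-8 cm.
M = ρ·N_A·a³/Z = 12.5 × 6.022 × 10²³ × 5.487 × 10^-23 / 4 = 103 g/mol.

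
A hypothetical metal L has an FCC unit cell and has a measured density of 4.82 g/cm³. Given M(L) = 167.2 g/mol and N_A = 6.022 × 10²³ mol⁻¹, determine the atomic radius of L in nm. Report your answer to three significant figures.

0.217 nm

For an FCC cell (Z = 4), a³ = Z·M/(N_A·ρ) = 4 × 167.2 / (6.022 × 10²³ × 4.820) = 2.304 × 10^-22 cm³, so a = 6.131 × 10^-8 cm = 0.6131 nm.
Atoms touch along the face diagonal, so √2·a = 4r, so r = 0.3536 × a = 0.217 nm.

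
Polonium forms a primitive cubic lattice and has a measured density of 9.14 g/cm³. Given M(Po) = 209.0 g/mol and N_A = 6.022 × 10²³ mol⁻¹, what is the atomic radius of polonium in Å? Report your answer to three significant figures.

1.68 Å

For a simple cubic cell (Z = 1), a³ = Z·M/(N_A·ρ) = 1 × 209.0 / (6.022 × 10²³ × 9.140) = 3.797 × 10^-23 cm³, so a = 3.361 × 10^-8 cm = 3.361 Å.
Atoms touch along the cell edge, so a = 2r, so r = 0.5000 × a = 1.68 Å.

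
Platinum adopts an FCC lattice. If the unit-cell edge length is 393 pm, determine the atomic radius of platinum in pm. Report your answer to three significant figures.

139 pm

In an FCC lattice, atoms touch along the face diagonal, so √2·a = 4r.
r = √2·a/4 = 1.4142 × 393 / 4 = 139 pm.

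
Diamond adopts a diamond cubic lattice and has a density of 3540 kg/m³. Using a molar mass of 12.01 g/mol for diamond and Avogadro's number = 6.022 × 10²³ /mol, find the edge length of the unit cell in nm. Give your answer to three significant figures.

With Z = 8 atoms per diamond cubic cell, a³ = Z·M/(N_A·ρ) = 8 × 12.01 / (6.022 × 10²³ × 3.540 g/cm³) = 4.507 × 10^-23 cm³.
a = (4.507 × 10^-23)^(1/3) = 3.559 × 10^-8 cm = 0.356 nm.

0.356 nm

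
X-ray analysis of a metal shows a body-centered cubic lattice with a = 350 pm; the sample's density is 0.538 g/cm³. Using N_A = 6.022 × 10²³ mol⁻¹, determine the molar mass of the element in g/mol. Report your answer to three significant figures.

A BCC cell has Z = 2 atoms; a = 3.500 × 10^-8 cm.
M = ρ·N_A·a³/Z = 0.538 × 6.022 × 10²³ × 4.288 × 10^-23 / 2 = 6.95 g/mol.

6.95 g/mol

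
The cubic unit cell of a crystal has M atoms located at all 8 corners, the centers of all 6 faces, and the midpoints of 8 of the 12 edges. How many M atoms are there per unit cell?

6

Corner atoms are shared by 8 cells (1/8 each), face atoms by 2 (1/2 each), edge atoms by 4 (1/4 each).
Net atoms = 8 × 1/8 + 6 × 1/2 + 8 × 1/4 = 1 + 3 + 2 = 6.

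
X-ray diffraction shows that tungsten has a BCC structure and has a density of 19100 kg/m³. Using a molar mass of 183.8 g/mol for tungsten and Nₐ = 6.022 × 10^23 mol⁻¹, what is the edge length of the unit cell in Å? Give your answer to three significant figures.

3.17 Å

With Z = 2 atoms per BCC cell, a³ = Z·M/(N_A·ρ) = 2 × 183.8 / (6.022 × 10²³ × 19.10 g/cm³) = 3.196 × 10^-23 cm³.
a = (3.196 × 10^-23)^(1/3) = 3.173 × 10^-8 cm = 3.17 Å.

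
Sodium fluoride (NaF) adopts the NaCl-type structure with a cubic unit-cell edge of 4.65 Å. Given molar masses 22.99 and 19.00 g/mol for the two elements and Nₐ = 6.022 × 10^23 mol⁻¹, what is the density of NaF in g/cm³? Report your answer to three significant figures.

2.77 g/cm³

The NaCl-type structure contains Z = 4 formula units per cell; M(NaF) = 22.99 + 19.00 = 41.99 g/mol.
a³ = (4.650 × 10^-8 cm)³ = 1.005 × 10^-22 cm³.
ρ = 4 × 41.99 / (6.022 × 10²³ × 1.005 × 10^-22) = 2.774 g/cm³.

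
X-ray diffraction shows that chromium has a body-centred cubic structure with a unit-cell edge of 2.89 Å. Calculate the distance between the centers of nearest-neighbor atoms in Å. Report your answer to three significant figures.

2.50 Å

In a BCC structure, atoms touch along the body diagonal, so √3·a = 4r; the nearest-neighbor distance equals 2r = 0.8660·a.
d = 0.8660 × 2.89 = 2.50 Å.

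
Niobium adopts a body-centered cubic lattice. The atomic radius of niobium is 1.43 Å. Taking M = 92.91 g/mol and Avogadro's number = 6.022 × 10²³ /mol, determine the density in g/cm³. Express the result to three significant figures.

In a BCC lattice, atoms touch along the body diagonal, so √3·a = 4r, giving a = 3.302 Å = 3.302 × 10^-8 cm.
With Z = 2, ρ = Z·M/(N_A·a³) = 2 × 92.91 / (6.022 × 10²³ × 3.602 × 10^-23) = 8.567 g/cm³.

8.57 g/cm³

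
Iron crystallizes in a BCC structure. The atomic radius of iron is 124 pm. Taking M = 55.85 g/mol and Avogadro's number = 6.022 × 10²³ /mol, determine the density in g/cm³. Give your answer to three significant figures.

In a BCC lattice, atoms touch along the body diagonal, so √3·a = 4r, giving a = 286.4 pm = 2.864 × 10^-8 cm.
With Z = 2, ρ = Z·M/(N_A·a³) = 2 × 55.85 / (6.022 × 10²³ × 2.348 × 10^-23) = 7.899 g/cm³.

7.90 g/cm³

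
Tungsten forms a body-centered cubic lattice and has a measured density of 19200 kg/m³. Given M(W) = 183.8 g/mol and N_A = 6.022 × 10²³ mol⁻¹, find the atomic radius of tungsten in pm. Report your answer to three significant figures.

137 pm

For a BCC cell (Z = 2), a³ = Z·M/(N_A·ρ) = 2 × 183.8 / (6.022 × 10²³ × 19.20) = 3.179 × 10^-23 cm³, so a = 3.168 × 10^-8 cm = 316.8 pm.
Atoms touch along the body diagonal, so √3·a = 4r, so r = 0.4330 × a = 137 pm.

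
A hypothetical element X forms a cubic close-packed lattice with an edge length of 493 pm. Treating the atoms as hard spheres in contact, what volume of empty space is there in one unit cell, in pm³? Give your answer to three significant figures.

3.11 × 10^7 pm³

In an FCC lattice atoms touch along the face diagonal, so √2·a = 4r, so r = 0.3536a = 174.3 pm.
V_cell = a³ = 1.198 × 10^8 pm³; V_atoms = 4 × (4/3)πr³ = 8.873 × 10^7 pm³.
Empty space = 1.198 × 10^8 − 8.873 × 10^7 = 3.11 × 10^7 pm³.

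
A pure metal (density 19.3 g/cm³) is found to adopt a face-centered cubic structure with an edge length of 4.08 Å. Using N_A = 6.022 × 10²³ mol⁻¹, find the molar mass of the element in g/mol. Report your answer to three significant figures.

197 g/mol

An FCC cell has Z = 4 atoms; a = 4.080 × 10^-8 cm.
M = ρ·N_A·a³/Z = 19.3 × 6.022 × 10²³ × 6.792 × 10^-23 / 4 = 197 g/mol.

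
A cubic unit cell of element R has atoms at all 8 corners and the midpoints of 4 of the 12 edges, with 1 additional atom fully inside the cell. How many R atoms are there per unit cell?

3

Corner atoms are shared by 8 cells (1/8 each), edge atoms by 4 (1/4 each), interior atoms are unshared.
Net atoms = 8 × 1/8 + 4 × 1/4 + 1 = 1 + 1 + 1 = 3.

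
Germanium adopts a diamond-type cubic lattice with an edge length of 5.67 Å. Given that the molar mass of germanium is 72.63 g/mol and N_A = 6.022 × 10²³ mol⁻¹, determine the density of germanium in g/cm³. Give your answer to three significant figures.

5.29 g/cm³

A diamond cubic unit cell contains Z = 8 atoms.
Cell volume: a³ = (5.67 Å)³ = (5.670 × 10^-8 cm)³ = 1.823 × 10^-22 cm³.
ρ = Z·M/(N_A·a³) = 8 × 72.63 / (6.022 × 10²³ × 1.823 × 10^-22) = 5.293 g/cm³.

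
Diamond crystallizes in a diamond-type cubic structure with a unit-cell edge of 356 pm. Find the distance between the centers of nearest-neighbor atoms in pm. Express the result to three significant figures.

In a diamond cubic structure, nearest neighbors lie along the body diagonal with √3·a = 8r; the nearest-neighbor distance equals 2r = 0.4330·a.
d = 0.4330 × 356 = 154 pm.

154 pm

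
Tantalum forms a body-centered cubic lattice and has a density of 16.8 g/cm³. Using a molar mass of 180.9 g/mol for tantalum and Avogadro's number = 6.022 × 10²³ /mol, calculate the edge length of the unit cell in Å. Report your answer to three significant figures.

With Z = 2 atoms per BCC cell, a³ = Z·M/(N_A·ρ) = 2 × 180.9 / (6.022 × 10²³ × 16.80 g/cm³) = 3.576 × 10^-23 cm³.
a = (3.576 × 10^-23)^(1/3) = 3.295 × 10^-8 cm = 3.29 Å.

3.29 Å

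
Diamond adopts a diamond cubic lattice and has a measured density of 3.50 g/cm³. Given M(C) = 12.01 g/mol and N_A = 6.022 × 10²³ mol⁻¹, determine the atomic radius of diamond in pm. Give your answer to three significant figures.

77.3 pm

For a diamond cubic cell (Z = 8), a³ = Z·M/(N_A·ρ) = 8 × 12.01 / (6.022 × 10²³ × 3.500) = 4.559 × 10^-23 cm³, so a = 3.572 × 10^-8 cm = 357.2 pm.
Nearest neighbors lie along the body diagonal with √3·a = 8r, so r = 0.2165 × a = 77.3 pm.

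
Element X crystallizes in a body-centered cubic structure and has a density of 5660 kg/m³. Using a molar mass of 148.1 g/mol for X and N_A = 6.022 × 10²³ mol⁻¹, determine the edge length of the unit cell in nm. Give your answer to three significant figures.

0.443 nm

With Z = 2 atoms per BCC cell, a³ = Z·M/(N_A·ρ) = 2 × 148.1 / (6.022 × 10²³ × 5.660 g/cm³) = 8.690 × 10^-23 cm³.
a = (8.690 × 10^-23)^(1/3) = 4.429 × 10^-8 cm = 0.443 nm.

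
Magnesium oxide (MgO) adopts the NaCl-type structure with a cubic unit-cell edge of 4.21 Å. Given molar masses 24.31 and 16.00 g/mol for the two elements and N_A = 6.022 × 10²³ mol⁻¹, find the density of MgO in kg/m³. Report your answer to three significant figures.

3590 kg/m³

The NaCl-type structure contains Z = 4 formula units per cell; M(MgO) = 24.31 + 16.00 = 40.31 g/mol.
a³ = (4.210 × 10^-8 cm)³ = 7.462 × 10^-23 cm³.
ρ = 4 × 40.31 / (6.022 × 10²³ × 7.462 × 10^-23) = 3.588 g/cm³ = 3590 kg/m³.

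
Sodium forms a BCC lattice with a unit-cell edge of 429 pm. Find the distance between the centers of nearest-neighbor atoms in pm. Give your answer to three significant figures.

372 pm

In a BCC structure, atoms touch along the body diagonal, so √3·a = 4r; the nearest-neighbor distance equals 2r = 0.8660·a.
d = 0.8660 × 429 = 372 pm.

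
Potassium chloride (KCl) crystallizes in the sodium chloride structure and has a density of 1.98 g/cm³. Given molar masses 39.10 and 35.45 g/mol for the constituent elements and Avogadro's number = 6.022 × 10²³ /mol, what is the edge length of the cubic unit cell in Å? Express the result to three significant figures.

6.30 Å

M(KCl) = 74.55 g/mol; Z = 4 formula units per cell.
a³ = Z·M/(N_A·ρ) = 4 × 74.55 / (6.022 × 10²³ × 1.98) = 2.501 × 10^-22 cm³, so a = 6.300 × 10^-8 cm = 6.30 Å.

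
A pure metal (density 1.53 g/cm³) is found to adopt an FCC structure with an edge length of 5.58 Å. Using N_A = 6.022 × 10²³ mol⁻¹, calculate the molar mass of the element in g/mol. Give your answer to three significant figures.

An FCC cell has Z = 4 atoms; a = 5.580 × 10^-8 cm.
M = ρ·N_A·a³/Z = 1.53 × 6.022 × 10²³ × 1.737 × 10^-22 / 4 = 40.0 g/mol.

40.0 g/mol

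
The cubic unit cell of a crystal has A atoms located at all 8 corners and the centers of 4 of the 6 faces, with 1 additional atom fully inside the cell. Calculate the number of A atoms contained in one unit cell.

Corner atoms are shared by 8 cells (1/8 each), face atoms by 2 (1/2 each), interior atoms are unshared.
Net atoms = 8 × 1/8 + 4 × 1/2 + 1 = 1 + 2 + 1 = 4.

4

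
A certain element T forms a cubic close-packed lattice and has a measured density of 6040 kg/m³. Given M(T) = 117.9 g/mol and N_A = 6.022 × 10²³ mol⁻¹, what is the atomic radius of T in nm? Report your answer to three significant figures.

0.179 nm

For an FCC cell (Z = 4), a³ = Z·M/(N_A·ρ) = 4 × 117.9 / (6.022 × 10²³ × 6.040) = 1.297 × 10^-22 cm³, so a = 5.061 × 10^-8 cm = 0.5061 nm.
Atoms touch along the face diagonal, so √2·a = 4r, so r = 0.3536 × a = 0.179 nm.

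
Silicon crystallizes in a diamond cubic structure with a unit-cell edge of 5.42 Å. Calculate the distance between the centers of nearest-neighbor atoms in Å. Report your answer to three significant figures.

2.35 Å

In a diamond cubic structure, nearest neighbors lie along the body diagonal with √3·a = 8r; the nearest-neighbor distance equals 2r = 0.4330·a.
d = 0.4330 × 5.42 = 2.35 Å.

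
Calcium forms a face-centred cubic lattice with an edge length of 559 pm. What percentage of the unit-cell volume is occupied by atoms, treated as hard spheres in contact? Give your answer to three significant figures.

74.0%

In an FCC lattice atoms touch along the face diagonal, so √2·a = 4r, so r = 0.3536a = 197.6 pm.
Packing fraction = Z·(4/3)πr³ / a³ = 4 × (4/3)π × (197.6)³ / (559)³ = 0.7405 = 74.0%.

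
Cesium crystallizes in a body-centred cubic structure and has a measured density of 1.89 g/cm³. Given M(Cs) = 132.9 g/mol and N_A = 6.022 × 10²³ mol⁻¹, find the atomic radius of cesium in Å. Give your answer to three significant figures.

2.67 Å

For a BCC cell (Z = 2), a³ = Z·M/(N_A·ρ) = 2 × 132.9 / (6.022 × 10²³ × 1.890) = 2.335 × 10^-22 cm³, so a = 6.158 × 10^-8 cm = 6.158 Å.
Atoms touch along the body diagonal, so √3·a = 4r, so r = 0.4330 × a = 2.67 Å.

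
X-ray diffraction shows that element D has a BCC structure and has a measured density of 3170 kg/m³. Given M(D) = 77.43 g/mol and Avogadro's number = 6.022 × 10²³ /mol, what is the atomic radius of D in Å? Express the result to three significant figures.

For a BCC cell (Z = 2), a³ = Z·M/(N_A·ρ) = 2 × 77.43 / (6.022 × 10²³ × 3.170) = 8.112 × 10^-23 cm³, so a = 4.329 × 10^-8 cm = 4.329 Å.
Atoms touch along the body diagonal, so √3·a = 4r, so r = 0.4330 × a = 1.87 Å.

1.87 Å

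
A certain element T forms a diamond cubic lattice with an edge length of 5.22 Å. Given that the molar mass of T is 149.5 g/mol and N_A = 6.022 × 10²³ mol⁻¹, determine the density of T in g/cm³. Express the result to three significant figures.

14.0 g/cm³

A diamond cubic unit cell contains Z = 8 atoms.
Cell volume: a³ = (5.22 Å)³ = (5.220 × 10^-8 cm)³ = 1.422 × 10^-22 cm³.
ρ = Z·M/(N_A·a³) = 8 × 149.5 / (6.022 × 10²³ × 1.422 × 10^-22) = 13.96 g/cm³.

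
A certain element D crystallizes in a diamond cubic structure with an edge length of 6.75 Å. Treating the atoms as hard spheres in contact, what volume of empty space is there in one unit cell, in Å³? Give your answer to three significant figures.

In a diamond cubic lattice nearest neighbors lie along the body diagonal with √3·a = 8r, so r = 0.2165a = 1.461 Å.
V_cell = a³ = 307.5 Å³; V_atoms = 8 × (4/3)πr³ = 104.6 Å³.
Empty space = 307.5 − 104.6 = 203 Å³.

203 Å³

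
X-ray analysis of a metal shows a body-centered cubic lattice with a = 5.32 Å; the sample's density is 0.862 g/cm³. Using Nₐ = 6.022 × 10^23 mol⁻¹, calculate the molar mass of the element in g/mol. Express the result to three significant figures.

39.1 g/mol

A BCC cell has Z = 2 atoms; a = 5.320 × 10^-8 cm.
M = ρ·N_A·a³/Z = 0.862 × 6.022 × 10²³ × 1.506 × 10^-22 / 2 = 39.1 g/mol.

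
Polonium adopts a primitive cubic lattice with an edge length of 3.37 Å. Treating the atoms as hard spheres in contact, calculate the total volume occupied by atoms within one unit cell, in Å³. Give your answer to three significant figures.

In a simple cubic lattice atoms touch along the cell edge, so a = 2r, so r = 0.5000a = 1.685 Å.
V_atoms = Z × (4/3)πr³ = 1 × (4/3)π × (1.685)³ = 20.0 Å³.

20.0 Å³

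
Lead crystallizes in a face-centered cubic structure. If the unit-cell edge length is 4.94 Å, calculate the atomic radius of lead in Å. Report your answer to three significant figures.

In an FCC lattice, atoms touch along the face diagonal, so √2·a = 4r.
r = √2·a/4 = 1.4142 × 4.94 / 4 = 1.75 Å.

1.75 Å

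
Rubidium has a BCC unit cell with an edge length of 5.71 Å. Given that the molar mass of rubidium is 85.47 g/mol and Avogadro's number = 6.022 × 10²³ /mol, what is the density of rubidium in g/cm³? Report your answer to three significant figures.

A BCC unit cell contains Z = 2 atoms.
Cell volume: a³ = (5.71 Å)³ = (5.710 × 10^-8 cm)³ = 1.862 × 10^-22 cm³.
ρ = Z·M/(N_A·a³) = 2 × 85.47 / (6.022 × 10²³ × 1.862 × 10^-22) = 1.525 g/cm³.

1.52 g/cm³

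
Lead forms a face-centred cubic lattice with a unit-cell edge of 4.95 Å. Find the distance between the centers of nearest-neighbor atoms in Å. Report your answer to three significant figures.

In an FCC structure, atoms touch along the face diagonal, so √2·a = 4r; the nearest-neighbor distance equals 2r = 0.7071·a.
d = 0.7071 × 4.95 = 3.50 Å.

3.50 Å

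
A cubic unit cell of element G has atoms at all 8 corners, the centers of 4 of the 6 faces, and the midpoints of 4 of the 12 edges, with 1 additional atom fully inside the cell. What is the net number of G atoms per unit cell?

5

Corner atoms are shared by 8 cells (1/8 each), face atoms by 2 (1/2 each), edge atoms by 4 (1/4 each), interior atoms are unshared.
Net atoms = 8 × 1/8 + 4 × 1/2 + 4 × 1/4 + 1 = 1 + 2 + 1 + 1 = 5.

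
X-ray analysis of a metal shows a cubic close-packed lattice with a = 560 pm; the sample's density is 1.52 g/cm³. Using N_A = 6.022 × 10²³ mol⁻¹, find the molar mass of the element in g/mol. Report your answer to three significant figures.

An FCC cell has Z = 4 atoms; a = 5.600 × 10^-8 cm.
M = ρ·N_A·a³/Z = 1.52 × 6.022 × 10²³ × 1.756 × 10^-22 / 4 = 40.2 g/mol.

40.2 g/mol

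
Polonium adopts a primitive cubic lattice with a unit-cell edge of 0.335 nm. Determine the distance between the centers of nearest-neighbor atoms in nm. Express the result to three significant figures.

0.335 nm

In a simple cubic structure, atoms touch along the cell edge, so a = 2r; the nearest-neighbor distance equals 2r = 1.000·a.
d = 1.000 × 0.335 = 0.335 nm.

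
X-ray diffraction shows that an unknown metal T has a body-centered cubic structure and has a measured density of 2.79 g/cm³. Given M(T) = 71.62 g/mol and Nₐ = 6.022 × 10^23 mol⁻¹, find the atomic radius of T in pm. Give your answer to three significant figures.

191 pm

For a BCC cell (Z = 2), a³ = Z·M/(N_A·ρ) = 2 × 71.62 / (6.022 × 10²³ × 2.790) = 8.525 × 10^-23 cm³, so a = 4.401 × 10^-8 cm = 440.1 pm.
Atoms touch along the body diagonal, so √3·a = 4r, so r = 0.4330 × a = 191 pm.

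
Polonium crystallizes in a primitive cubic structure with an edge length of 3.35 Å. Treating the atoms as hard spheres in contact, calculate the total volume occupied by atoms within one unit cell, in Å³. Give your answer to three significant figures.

In a simple cubic lattice atoms touch along the cell edge, so a = 2r, so r = 0.5000a = 1.675 Å.
V_atoms = Z × (4/3)πr³ = 1 × (4/3)π × (1.675)³ = 19.7 Å³.

19.7 Å³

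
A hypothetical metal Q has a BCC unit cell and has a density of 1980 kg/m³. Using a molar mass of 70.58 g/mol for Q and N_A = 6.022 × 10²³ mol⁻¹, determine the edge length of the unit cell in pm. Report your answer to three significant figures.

With Z = 2 atoms per BCC cell, a³ = Z·M/(N_A·ρ) = 2 × 70.58 / (6.022 × 10²³ × 1.980 g/cm³) = 1.184 × 10^-22 cm³.
a = (1.184 × 10^-22)^(1/3) = 4.910 × 10^-8 cm = 491 pm.

491 pm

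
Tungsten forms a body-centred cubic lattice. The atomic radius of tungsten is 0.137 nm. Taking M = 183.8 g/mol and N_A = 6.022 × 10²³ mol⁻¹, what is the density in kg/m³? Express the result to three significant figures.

19300 kg/m³

In a BCC lattice, atoms touch along the body diagonal, so √3·a = 4r, giving a = 0.3164 nm = 3.164 × 10^-8 cm.
With Z = 2, ρ = Z·M/(N_A·a³) = 2 × 183.8 / (6.022 × 10²³ × 3.167 × 10^-23) = 19.27 g/cm³ = 19300 kg/m³.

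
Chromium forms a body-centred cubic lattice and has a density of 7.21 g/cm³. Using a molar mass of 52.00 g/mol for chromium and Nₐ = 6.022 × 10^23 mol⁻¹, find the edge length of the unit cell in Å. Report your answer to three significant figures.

2.88 Å

With Z = 2 atoms per BCC cell, a³ = Z·M/(N_A·ρ) = 2 × 52.00 / (6.022 × 10²³ × 7.210 g/cm³) = 2.395 × 10^-23 cm³.
a = (2.395 × 10^-23)^(1/3) = 2.883 × 10^-8 cm = 2.88 Å.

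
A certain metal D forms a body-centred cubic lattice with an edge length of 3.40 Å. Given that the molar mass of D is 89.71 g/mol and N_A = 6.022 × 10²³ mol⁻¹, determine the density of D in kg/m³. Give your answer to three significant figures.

7580 kg/m³

A BCC unit cell contains Z = 2 atoms.
Cell volume: a³ = (3.40 Å)³ = (3.400 × 10^-8 cm)³ = 3.930 × 10^-23 cm³.
ρ = Z·M/(N_A·a³) = 2 × 89.71 / (6.022 × 10²³ × 3.930 × 10^-23) = 7.580 g/cm³ = 7580 kg/m³.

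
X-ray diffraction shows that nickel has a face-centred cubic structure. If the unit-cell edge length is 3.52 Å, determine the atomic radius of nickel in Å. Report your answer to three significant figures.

In an FCC lattice, atoms touch along the face diagonal, so √2·a = 4r.
r = √2·a/4 = 1.4142 × 3.52 / 4 = 1.24 Å.

1.24 Å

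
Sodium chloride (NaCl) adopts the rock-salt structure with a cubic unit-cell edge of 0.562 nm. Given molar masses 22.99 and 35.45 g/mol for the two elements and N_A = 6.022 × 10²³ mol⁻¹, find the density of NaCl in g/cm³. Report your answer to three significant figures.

The rock-salt structure contains Z = 4 formula units per cell; M(NaCl) = 22.99 + 35.45 = 58.44 g/mol.
a³ = (5.620 × 10^-8 cm)³ = 1.775 × 10^-22 cm³.
ρ = 4 × 58.44 / (6.022 × 10²³ × 1.775 × 10^-22) = 2.187 g/cm³.

2.19 g/cm³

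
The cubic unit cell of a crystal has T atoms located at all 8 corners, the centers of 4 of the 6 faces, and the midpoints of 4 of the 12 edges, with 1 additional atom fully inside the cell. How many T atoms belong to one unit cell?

Corner atoms are shared by 8 cells (1/8 each), face atoms by 2 (1/2 each), edge atoms by 4 (1/4 each), interior atoms are unshared.
Net atoms = 8 × 1/8 + 4 × 1/2 + 4 × 1/4 + 1 = 1 + 2 + 1 + 1 = 5.

5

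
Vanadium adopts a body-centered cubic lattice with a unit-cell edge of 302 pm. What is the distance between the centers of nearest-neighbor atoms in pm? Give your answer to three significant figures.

In a BCC structure, atoms touch along the body diagonal, so √3·a = 4r; the nearest-neighbor distance equals 2r = 0.8660·a.
d = 0.8660 × 302 = 262 pm.

262 pm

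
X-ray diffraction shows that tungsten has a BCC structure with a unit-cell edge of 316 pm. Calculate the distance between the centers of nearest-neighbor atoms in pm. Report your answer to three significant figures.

In a BCC structure, atoms touch along the body diagonal, so √3·a = 4r; the nearest-neighbor distance equals 2r = 0.8660·a.
d = 0.8660 × 316 = 274 pm.

274 pm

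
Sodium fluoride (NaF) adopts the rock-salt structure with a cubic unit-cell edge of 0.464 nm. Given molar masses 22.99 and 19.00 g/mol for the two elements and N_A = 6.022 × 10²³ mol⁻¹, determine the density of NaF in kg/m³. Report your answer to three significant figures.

2790 kg/m³

The rock-salt structure contains Z = 4 formula units per cell; M(NaF) = 22.99 + 19.00 = 41.99 g/mol.
a³ = (4.640 × 10^-8 cm)³ = 9.990 × 10^-23 cm³.
ρ = 4 × 41.99 / (6.022 × 10²³ × 9.990 × 10^-23) = 2.792 g/cm³ = 2790 kg/m³.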